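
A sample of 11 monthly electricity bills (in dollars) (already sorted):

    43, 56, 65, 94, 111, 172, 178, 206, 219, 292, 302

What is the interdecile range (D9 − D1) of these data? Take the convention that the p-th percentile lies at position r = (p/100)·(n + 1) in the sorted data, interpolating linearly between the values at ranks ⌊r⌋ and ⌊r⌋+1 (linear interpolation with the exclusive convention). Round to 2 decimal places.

254.40

n = 11.
P10: r = 1.2; ranks 1–2 are 43, 56; interpolating gives 45.6.
P90: r = 10.8; ranks 10–11 are 292, 302; interpolating gives 300.
Difference: 300 − 45.6 = 254.4.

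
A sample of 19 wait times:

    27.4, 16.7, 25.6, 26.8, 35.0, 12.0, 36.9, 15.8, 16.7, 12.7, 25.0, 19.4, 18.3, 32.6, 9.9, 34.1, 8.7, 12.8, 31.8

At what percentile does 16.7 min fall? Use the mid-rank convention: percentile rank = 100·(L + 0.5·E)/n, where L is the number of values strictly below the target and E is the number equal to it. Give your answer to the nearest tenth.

Sorted: 8.7, 9.9, 12.0, 12.7, 12.8, 15.8, 16.7, 16.7, 18.3, 19.4, 25.0, 25.6, 26.8, 27.4, 31.8, 32.6, 34.1, 35.0, 36.9.
Count below 16.7: L = 6; count equal: E = 2; n = 19.
Percentile rank = 100·(6 + 0.5·2)/19 = 100·7/19 = 36.84.

36.8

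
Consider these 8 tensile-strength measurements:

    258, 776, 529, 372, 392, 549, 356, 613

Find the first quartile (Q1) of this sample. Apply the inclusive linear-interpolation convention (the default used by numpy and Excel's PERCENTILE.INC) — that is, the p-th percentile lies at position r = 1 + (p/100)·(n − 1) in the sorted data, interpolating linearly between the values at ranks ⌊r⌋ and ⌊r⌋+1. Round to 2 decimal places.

368.00

Sorted: 258, 356, 372, 392, 529, 549, 613, 776.
n = 8.
r = 1 + (25/100)·(8 − 1) = 1 + 1.75 = 2.75.
Rank 2 is 356 and rank 3 is 372.
Interpolate: 356 + 0.75·(372 − 356) = 356 + 0.75·16 = 368.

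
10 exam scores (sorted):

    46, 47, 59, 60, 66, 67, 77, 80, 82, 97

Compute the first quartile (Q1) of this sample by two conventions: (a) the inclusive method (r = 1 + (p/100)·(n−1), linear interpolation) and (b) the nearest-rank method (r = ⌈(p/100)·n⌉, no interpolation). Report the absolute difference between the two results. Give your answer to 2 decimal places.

0.25

n = 10.
(a) r = 3.25; between ranks 3 (59) and 4 (60): 59.25.
(b) the nearest-rank method: rank 3 → 59.
|59.25 − 59| = 0.25.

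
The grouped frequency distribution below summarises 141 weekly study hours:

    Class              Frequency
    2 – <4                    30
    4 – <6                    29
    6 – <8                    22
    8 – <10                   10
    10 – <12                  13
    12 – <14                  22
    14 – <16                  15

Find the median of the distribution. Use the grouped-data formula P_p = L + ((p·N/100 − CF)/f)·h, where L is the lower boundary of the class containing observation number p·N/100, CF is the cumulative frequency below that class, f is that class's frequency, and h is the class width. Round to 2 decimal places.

N = 141; target position k = 50/100 · 141 = 70.5.
Cumulative frequencies: 30, 59, 81, 91, 104, 126, 141.
Observation 70.5 falls in the class 6 – <8.
L = 6, CF = 59, f = 22, h = 2.
P50 = 6 + ((70.5 − 59)/22)·2 = 6 + 1.04545 = 7.04545.

7.05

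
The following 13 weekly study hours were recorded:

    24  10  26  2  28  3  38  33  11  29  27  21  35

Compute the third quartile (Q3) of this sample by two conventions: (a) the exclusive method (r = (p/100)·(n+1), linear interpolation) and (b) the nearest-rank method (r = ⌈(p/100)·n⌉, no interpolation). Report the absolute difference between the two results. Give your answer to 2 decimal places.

Sorted: 2, 3, 10, 11, 21, 24, 26, 27, 28, 29, 33, 35, 38.
n = 13.
(a) r = 10.5; between ranks 10 (29) and 11 (33): 31.
(b) the nearest-rank method: rank 10 → 29.
|31 − 29| = 2.

2.00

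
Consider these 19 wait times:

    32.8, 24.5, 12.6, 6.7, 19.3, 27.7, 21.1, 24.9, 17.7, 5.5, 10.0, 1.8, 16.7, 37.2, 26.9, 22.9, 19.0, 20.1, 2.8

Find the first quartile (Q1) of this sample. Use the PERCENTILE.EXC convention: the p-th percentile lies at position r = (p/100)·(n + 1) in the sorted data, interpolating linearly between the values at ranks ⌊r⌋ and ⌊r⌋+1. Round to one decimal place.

10.0

Sorted: 1.8, 2.8, 5.5, 6.7, 10.0, 12.6, 16.7, 17.7, 19.0, 19.3, 20.1, 21.1, 22.9, 24.5, 24.9, 26.9, 27.7, 32.8, 37.2.
n = 19.
r = (25/100)·(19 + 1) = 5.
r is an integer, so P25 is the value at rank 5: 10.0.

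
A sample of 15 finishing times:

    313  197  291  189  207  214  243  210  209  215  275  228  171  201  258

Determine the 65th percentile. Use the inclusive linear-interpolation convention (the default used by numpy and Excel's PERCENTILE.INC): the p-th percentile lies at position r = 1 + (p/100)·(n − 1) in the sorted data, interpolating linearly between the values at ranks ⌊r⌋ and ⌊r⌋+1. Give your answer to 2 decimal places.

229.50

Sorted: 171, 189, 197, 201, 207, 209, 210, 214, 215, 228, 243, 258, 275, 291, 313.
n = 15.
r = 1 + (65/100)·(15 − 1) = 1 + 9.1 = 10.1.
Rank 10 is 228 and rank 11 is 243.
Interpolate: 228 + 0.1·(243 − 228) = 228 + 0.1·15 = 229.5.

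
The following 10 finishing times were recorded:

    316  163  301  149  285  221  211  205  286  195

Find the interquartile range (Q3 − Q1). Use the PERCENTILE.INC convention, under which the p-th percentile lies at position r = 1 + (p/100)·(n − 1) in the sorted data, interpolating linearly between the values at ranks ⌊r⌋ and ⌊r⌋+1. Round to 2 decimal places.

Sorted: 149, 163, 195, 205, 211, 221, 285, 286, 301, 316.
n = 10.
P25: r = 3.25; ranks 3–4 are 195, 205; interpolating gives 197.5.
P75: r = 7.75; ranks 7–8 are 285, 286; interpolating gives 285.75.
Difference: 285.75 − 197.5 = 88.25.

88.25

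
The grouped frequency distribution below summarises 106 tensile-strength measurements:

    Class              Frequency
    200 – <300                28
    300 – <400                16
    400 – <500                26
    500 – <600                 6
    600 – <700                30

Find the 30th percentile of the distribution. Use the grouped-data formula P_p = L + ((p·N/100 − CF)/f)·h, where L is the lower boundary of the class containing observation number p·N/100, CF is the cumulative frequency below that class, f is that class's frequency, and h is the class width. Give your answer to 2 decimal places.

N = 106; target position k = 30/100 · 106 = 31.8.
Cumulative frequencies: 28, 44, 70, 76, 106.
Observation 31.8 falls in the class 300 – <400.
L = 300, CF = 28, f = 16, h = 100.
P30 = 300 + ((31.8 − 28)/16)·100 = 300 + 23.75 = 323.75.

323.75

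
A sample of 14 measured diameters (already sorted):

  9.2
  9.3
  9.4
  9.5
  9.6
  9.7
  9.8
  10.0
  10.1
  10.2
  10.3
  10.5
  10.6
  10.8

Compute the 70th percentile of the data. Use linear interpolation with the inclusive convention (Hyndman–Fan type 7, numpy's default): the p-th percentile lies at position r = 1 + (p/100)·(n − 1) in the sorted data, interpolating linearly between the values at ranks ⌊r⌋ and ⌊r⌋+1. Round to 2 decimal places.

n = 14.
r = 1 + (70/100)·(14 − 1) = 1 + 9.1 = 10.1.
Rank 10 is 10.2 and rank 11 is 10.3.
Interpolate: 10.2 + 0.1·(10.3 − 10.2) = 10.2 + 0.1·0.1 = 10.21.

10.21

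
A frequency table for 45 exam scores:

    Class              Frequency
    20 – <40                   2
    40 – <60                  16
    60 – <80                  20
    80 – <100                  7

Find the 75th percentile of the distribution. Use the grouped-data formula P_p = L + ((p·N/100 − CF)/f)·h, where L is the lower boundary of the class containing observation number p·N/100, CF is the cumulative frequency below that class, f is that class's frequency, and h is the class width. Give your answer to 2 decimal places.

N = 45; target position k = 75/100 · 45 = 33.75.
Cumulative frequencies: 2, 18, 38, 45.
Observation 33.75 falls in the class 60 – <80.
L = 60, CF = 18, f = 20, h = 20.
P75 = 60 + ((33.75 − 18)/20)·20 = 60 + 15.75 = 75.75.

75.75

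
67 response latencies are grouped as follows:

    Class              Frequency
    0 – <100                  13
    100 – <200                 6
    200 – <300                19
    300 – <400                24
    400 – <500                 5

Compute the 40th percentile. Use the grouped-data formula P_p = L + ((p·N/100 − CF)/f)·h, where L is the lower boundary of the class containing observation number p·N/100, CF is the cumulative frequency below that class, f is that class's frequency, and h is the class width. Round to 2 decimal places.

N = 67; target position k = 40/100 · 67 = 26.8.
Cumulative frequencies: 13, 19, 38, 62, 67.
Observation 26.8 falls in the class 200 – <300.
L = 200, CF = 19, f = 19, h = 100.
P40 = 200 + ((26.8 − 19)/19)·100 = 200 + 41.0526 = 241.053.

241.05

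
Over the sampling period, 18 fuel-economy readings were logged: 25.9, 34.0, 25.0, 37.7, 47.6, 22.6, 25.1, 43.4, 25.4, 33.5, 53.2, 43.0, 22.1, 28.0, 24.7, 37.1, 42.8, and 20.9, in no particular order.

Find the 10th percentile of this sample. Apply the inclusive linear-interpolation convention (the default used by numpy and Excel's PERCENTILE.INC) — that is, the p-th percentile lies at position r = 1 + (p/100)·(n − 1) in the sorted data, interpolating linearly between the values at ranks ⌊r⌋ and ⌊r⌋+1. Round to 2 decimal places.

Sorted: 20.9, 22.1, 22.6, 24.7, 25.0, 25.1, 25.4, 25.9, 28.0, 33.5, 34.0, 37.1, 37.7, 42.8, 43.0, 43.4, 47.6, 53.2.
n = 18.
r = 1 + (10/100)·(18 − 1) = 1 + 1.7 = 2.7.
Rank 2 is 22.1 and rank 3 is 22.6.
Interpolate: 22.1 + 0.7·(22.6 − 22.1) = 22.1 + 0.7·0.5 = 22.45.

22.45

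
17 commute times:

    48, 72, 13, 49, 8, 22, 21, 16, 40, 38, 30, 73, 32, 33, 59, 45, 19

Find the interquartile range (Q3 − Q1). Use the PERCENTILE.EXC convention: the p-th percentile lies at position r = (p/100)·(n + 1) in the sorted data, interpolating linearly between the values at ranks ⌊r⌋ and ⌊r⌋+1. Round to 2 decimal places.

28.50

Sorted: 8, 13, 16, 19, 21, 22, 30, 32, 33, 38, 40, 45, 48, 49, 59, 72, 73.
n = 17.
P25: r = 4.5; ranks 4–5 are 19, 21; interpolating gives 20.
P75: r = 13.5; ranks 13–14 are 48, 49; interpolating gives 48.5.
Difference: 48.5 − 20 = 28.5.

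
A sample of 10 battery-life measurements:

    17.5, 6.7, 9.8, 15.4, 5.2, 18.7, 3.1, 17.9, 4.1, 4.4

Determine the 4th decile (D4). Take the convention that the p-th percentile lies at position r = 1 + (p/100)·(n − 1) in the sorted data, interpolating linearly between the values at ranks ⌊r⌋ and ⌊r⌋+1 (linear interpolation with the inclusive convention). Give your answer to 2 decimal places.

Sorted: 3.1, 4.1, 4.4, 5.2, 6.7, 9.8, 15.4, 17.5, 17.9, 18.7.
n = 10.
r = 1 + (40/100)·(10 − 1) = 1 + 3.6 = 4.6.
Rank 4 is 5.2 and rank 5 is 6.7.
Interpolate: 5.2 + 0.6·(6.7 − 5.2) = 5.2 + 0.6·1.5 = 6.1.

6.10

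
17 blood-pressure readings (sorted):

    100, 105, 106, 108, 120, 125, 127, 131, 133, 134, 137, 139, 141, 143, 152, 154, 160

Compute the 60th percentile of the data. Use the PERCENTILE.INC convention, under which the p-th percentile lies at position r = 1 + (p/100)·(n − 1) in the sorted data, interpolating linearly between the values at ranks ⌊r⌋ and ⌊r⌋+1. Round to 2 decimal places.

n = 17.
r = 1 + (60/100)·(17 − 1) = 1 + 9.6 = 10.6.
Rank 10 is 134 and rank 11 is 137.
Interpolate: 134 + 0.6·(137 − 134) = 134 + 0.6·3 = 135.8.

135.80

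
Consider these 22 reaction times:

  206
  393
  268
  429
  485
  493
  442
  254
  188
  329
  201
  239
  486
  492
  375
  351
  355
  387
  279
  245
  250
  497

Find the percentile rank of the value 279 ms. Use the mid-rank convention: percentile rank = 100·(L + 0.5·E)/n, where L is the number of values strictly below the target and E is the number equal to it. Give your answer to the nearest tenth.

38.6

Sorted: 188, 201, 206, 239, 245, 250, 254, 268, 279, 329, 351, 355, 375, 387, 393, 429, 442, 485, 486, 492, 493, 497.
Count below 279: L = 8; count equal: E = 1; n = 22.
Percentile rank = 100·(8 + 0.5·1)/22 = 100·8.5/22 = 38.64.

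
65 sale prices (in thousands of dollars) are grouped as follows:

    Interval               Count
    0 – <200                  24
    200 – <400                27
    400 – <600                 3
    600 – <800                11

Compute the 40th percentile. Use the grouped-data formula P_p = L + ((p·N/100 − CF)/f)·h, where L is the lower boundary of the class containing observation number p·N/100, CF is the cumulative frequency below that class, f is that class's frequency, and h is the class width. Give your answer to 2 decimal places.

214.81

N = 65; target position k = 40/100 · 65 = 26.
Cumulative frequencies: 24, 51, 54, 65.
Observation 26 falls in the class 200 – <400.
L = 200, CF = 24, f = 27, h = 200.
P40 = 200 + ((26 − 24)/27)·200 = 200 + 14.8148 = 214.815.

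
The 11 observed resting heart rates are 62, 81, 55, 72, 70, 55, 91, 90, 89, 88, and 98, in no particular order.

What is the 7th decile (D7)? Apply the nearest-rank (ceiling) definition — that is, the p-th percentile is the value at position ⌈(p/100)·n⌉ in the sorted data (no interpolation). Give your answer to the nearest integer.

Sorted: 55, 55, 62, 70, 72, 81, 88, 89, 90, 91, 98.
n = 11.
Position = ⌈70/100 · 11⌉ = ⌈7.7⌉ = 8.
The value at rank 8 is 89.

89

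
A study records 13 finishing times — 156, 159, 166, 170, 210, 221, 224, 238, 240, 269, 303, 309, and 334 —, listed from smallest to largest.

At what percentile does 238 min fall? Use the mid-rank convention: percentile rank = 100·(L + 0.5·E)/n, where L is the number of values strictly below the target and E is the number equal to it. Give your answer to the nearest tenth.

Count below 238: L = 7; count equal: E = 1; n = 13.
Percentile rank = 100·(7 + 0.5·1)/13 = 100·7.5/13 = 57.69.

57.7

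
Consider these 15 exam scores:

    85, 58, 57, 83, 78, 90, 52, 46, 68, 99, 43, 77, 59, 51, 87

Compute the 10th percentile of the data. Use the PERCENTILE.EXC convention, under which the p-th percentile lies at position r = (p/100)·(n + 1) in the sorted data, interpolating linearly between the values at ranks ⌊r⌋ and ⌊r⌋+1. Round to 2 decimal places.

Sorted: 43, 46, 51, 52, 57, 58, 59, 68, 77, 78, 83, 85, 87, 90, 99.
n = 15.
r = (10/100)·(15 + 1) = 1.6.
Rank 1 is 43 and rank 2 is 46.
Interpolate: 43 + 0.6·(46 − 43) = 43 + 0.6·3 = 44.8.

44.80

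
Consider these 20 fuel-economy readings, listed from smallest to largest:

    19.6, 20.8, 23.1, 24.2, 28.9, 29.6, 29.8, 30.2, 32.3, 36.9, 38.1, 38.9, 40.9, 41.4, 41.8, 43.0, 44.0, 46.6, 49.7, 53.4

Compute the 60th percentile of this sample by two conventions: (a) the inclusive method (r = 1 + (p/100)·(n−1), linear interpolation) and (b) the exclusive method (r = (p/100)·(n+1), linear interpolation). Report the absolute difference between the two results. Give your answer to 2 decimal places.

n = 20.
(a) r = 12.4; between ranks 12 (38.9) and 13 (40.9): 39.7.
(b) r = 12.6; between ranks 12 (38.9) and 13 (40.9): 40.1.
|39.7 − 40.1| = 0.4.

0.40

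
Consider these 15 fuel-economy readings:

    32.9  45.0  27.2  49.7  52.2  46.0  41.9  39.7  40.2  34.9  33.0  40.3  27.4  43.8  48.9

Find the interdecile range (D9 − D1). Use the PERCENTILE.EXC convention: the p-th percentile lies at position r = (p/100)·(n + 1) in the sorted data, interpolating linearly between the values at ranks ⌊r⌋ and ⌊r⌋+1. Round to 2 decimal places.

Sorted: 27.2, 27.4, 32.9, 33.0, 34.9, 39.7, 40.2, 40.3, 41.9, 43.8, 45.0, 46.0, 48.9, 49.7, 52.2.
n = 15.
P10: r = 1.6; ranks 1–2 are 27.2, 27.4; interpolating gives 27.32.
P90: r = 14.4; ranks 14–15 are 49.7, 52.2; interpolating gives 50.7.
Difference: 50.7 − 27.32 = 23.38.

23.38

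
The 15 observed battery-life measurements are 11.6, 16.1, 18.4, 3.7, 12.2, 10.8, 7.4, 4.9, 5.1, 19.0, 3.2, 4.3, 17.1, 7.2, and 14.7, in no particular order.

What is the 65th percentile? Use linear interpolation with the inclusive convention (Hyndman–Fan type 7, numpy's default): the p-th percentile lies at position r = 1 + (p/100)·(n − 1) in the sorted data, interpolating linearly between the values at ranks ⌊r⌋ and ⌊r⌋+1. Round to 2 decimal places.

Sorted: 3.2, 3.7, 4.3, 4.9, 5.1, 7.2, 7.4, 10.8, 11.6, 12.2, 14.7, 16.1, 17.1, 18.4, 19.0.
n = 15.
r = 1 + (65/100)·(15 − 1) = 1 + 9.1 = 10.1.
Rank 10 is 12.2 and rank 11 is 14.7.
Interpolate: 12.2 + 0.1·(14.7 − 12.2) = 12.2 + 0.1·2.5 = 12.45.

12.45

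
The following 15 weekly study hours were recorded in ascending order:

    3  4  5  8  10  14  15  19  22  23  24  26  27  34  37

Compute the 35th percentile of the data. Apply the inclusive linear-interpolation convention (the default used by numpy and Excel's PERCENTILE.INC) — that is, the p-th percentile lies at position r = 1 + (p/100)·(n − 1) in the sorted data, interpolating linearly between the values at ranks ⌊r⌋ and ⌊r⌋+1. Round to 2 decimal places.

n = 15.
r = 1 + (35/100)·(15 − 1) = 1 + 4.9 = 5.9.
Rank 5 is 10 and rank 6 is 14.
Interpolate: 10 + 0.9·(14 − 10) = 10 + 0.9·4 = 13.6.

13.60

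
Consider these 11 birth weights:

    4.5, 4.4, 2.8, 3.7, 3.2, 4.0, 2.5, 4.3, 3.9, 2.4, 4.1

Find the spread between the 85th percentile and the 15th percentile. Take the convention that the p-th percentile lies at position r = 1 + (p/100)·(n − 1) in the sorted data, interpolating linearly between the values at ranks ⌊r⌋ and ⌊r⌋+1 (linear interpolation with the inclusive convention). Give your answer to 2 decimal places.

Sorted: 2.4, 2.5, 2.8, 3.2, 3.7, 3.9, 4.0, 4.1, 4.3, 4.4, 4.5.
n = 11.
P15: r = 2.5; ranks 2–3 are 2.5, 2.8; interpolating gives 2.65.
P85: r = 9.5; ranks 9–10 are 4.3, 4.4; interpolating gives 4.35.
Difference: 4.35 − 2.65 = 1.7.

1.70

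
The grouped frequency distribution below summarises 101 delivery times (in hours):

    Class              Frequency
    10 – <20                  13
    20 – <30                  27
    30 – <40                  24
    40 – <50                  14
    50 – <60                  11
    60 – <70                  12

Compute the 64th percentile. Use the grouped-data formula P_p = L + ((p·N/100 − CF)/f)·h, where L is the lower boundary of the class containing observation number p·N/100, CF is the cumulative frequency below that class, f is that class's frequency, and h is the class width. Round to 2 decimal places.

N = 101; target position k = 64/100 · 101 = 64.64.
Cumulative frequencies: 13, 40, 64, 78, 89, 101.
Observation 64.64 falls in the class 40 – <50.
L = 40, CF = 64, f = 14, h = 10.
P64 = 40 + ((64.64 − 64)/14)·10 = 40 + 0.457143 = 40.4571.

40.46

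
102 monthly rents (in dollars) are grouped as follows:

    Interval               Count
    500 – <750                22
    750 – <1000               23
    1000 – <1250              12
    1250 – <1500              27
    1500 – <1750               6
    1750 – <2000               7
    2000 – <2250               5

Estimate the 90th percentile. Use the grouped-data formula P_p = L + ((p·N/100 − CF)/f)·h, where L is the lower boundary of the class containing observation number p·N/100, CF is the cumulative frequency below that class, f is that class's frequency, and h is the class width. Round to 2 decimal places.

N = 102; target position k = 90/100 · 102 = 91.8.
Cumulative frequencies: 22, 45, 57, 84, 90, 97, 102.
Observation 91.8 falls in the class 1750 – <2000.
L = 1750, CF = 90, f = 7, h = 250.
P90 = 1750 + ((91.8 − 90)/7)·250 = 1750 + 64.2857 = 1814.29.

1814.29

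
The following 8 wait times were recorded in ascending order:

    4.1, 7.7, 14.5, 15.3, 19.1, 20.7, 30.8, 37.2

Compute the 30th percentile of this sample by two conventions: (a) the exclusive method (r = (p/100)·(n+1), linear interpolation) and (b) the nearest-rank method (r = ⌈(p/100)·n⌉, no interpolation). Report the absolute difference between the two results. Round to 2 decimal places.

n = 8.
(a) r = 2.7; between ranks 2 (7.7) and 3 (14.5): 12.46.
(b) the nearest-rank method: rank 3 → 14.5.
|12.46 − 14.5| = 2.04.

2.04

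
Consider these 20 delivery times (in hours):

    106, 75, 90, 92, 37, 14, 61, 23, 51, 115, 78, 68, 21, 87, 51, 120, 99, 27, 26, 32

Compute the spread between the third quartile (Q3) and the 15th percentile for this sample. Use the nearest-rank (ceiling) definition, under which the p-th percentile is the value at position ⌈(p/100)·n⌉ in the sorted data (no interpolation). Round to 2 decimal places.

67.00

Sorted: 14, 21, 23, 26, 27, 32, 37, 51, 51, 61, 68, 75, 78, 87, 90, 92, 99, 106, 115, 120.
n = 20.
P15: rank ⌈15/100·20⌉ = 3 → 23.
P75: rank ⌈75/100·20⌉ = 15 → 90.
Difference: 90 − 23 = 67.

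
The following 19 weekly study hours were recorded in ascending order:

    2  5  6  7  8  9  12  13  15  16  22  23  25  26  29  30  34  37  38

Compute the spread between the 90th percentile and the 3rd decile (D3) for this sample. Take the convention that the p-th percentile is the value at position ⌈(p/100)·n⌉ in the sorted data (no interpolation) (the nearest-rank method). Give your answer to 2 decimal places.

28.00

n = 19.
P30: rank ⌈30/100·19⌉ = 6 → 9.
P90: rank ⌈90/100·19⌉ = 18 → 37.
Difference: 37 − 9 = 28.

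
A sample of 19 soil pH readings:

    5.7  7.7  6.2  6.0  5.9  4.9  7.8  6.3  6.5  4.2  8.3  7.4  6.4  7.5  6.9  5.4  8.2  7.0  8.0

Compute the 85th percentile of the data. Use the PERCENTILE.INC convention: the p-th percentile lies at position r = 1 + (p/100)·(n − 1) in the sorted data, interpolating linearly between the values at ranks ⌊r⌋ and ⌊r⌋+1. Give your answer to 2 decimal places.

7.86

Sorted: 4.2, 4.9, 5.4, 5.7, 5.9, 6.0, 6.2, 6.3, 6.4, 6.5, 6.9, 7.0, 7.4, 7.5, 7.7, 7.8, 8.0, 8.2, 8.3.
n = 19.
r = 1 + (85/100)·(19 − 1) = 1 + 15.3 = 16.3.
Rank 16 is 7.8 and rank 17 is 8.0.
Interpolate: 7.8 + 0.3·(8.0 − 7.8) = 7.8 + 0.3·0.2 = 7.86.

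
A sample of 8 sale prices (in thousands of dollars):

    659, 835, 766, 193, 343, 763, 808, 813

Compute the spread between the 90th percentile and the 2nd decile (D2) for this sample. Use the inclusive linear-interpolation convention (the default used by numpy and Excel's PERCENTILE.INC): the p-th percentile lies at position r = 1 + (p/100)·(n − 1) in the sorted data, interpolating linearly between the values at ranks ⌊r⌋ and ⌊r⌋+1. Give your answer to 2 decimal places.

Sorted: 193, 343, 659, 763, 766, 808, 813, 835.
n = 8.
P20: r = 2.4; ranks 2–3 are 343, 659; interpolating gives 469.4.
P90: r = 7.3; ranks 7–8 are 813, 835; interpolating gives 819.6.
Difference: 819.6 − 469.4 = 350.2.

350.20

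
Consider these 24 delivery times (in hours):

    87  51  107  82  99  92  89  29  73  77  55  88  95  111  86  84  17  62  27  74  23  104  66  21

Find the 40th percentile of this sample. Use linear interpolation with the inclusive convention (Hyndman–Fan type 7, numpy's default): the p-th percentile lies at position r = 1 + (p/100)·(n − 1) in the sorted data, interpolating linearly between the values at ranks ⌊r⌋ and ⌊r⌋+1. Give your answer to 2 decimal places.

Sorted: 17, 21, 23, 27, 29, 51, 55, 62, 66, 73, 74, 77, 82, 84, 86, 87, 88, 89, 92, 95, 99, 104, 107, 111.
n = 24.
r = 1 + (40/100)·(24 − 1) = 1 + 9.2 = 10.2.
Rank 10 is 73 and rank 11 is 74.
Interpolate: 73 + 0.2·(74 − 73) = 73 + 0.2·1 = 73.2.

73.20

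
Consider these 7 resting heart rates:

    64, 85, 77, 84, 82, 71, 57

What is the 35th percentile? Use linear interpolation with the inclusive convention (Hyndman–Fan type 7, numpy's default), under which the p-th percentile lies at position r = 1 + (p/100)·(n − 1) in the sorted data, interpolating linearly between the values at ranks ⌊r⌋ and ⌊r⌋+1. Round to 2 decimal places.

Sorted: 57, 64, 71, 77, 82, 84, 85.
n = 7.
r = 1 + (35/100)·(7 − 1) = 1 + 2.1 = 3.1.
Rank 3 is 71 and rank 4 is 77.
Interpolate: 71 + 0.1·(77 − 71) = 71 + 0.1·6 = 71.6.

71.60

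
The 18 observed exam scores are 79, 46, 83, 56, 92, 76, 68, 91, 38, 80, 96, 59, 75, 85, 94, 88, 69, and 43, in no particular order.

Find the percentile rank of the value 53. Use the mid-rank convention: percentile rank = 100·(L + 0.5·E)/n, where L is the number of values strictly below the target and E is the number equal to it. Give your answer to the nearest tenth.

Sorted: 38, 43, 46, 56, 59, 68, 69, 75, 76, 79, 80, 83, 85, 88, 91, 92, 94, 96.
Count below 53: L = 3; count equal: E = 0; n = 18.
Percentile rank = 100·(3 + 0.5·0)/18 = 100·3/18 = 16.67.

16.7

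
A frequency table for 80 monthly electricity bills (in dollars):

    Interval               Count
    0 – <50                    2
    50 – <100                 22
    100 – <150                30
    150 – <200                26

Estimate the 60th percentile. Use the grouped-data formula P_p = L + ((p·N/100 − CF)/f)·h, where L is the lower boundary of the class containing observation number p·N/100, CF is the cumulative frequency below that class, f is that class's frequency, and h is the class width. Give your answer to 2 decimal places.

N = 80; target position k = 60/100 · 80 = 48.
Cumulative frequencies: 2, 24, 54, 80.
Observation 48 falls in the class 100 – <150.
L = 100, CF = 24, f = 30, h = 50.
P60 = 100 + ((48 − 24)/30)·50 = 100 + 40 = 140.

140.00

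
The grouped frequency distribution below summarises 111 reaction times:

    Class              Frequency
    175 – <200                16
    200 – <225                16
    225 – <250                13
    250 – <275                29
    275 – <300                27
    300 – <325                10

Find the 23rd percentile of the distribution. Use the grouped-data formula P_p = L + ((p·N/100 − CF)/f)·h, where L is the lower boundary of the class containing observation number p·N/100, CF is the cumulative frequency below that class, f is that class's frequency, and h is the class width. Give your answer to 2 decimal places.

N = 111; target position k = 23/100 · 111 = 25.53.
Cumulative frequencies: 16, 32, 45, 74, 101, 111.
Observation 25.53 falls in the class 200 – <225.
L = 200, CF = 16, f = 16, h = 25.
P23 = 200 + ((25.53 − 16)/16)·25 = 200 + 14.8906 = 214.891.

214.89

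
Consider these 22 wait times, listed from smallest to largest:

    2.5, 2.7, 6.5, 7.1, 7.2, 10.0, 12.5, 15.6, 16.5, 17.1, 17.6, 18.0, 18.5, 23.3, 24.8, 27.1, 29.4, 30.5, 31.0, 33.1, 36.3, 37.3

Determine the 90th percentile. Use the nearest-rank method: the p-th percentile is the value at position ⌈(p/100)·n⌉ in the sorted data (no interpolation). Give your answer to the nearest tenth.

n = 22.
Position = ⌈90/100 · 22⌉ = ⌈19.8⌉ = 20.
The value at rank 20 is 33.1.

33.1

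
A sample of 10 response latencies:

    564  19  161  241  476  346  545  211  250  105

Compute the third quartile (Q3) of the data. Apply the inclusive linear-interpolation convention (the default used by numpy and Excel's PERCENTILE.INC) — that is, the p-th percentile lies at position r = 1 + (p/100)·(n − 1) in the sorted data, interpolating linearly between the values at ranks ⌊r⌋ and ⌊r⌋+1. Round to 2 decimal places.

Sorted: 19, 105, 161, 211, 241, 250, 346, 476, 545, 564.
n = 10.
r = 1 + (75/100)·(10 − 1) = 1 + 6.75 = 7.75.
Rank 7 is 346 and rank 8 is 476.
Interpolate: 346 + 0.75·(476 − 346) = 346 + 0.75·130 = 443.5.

443.50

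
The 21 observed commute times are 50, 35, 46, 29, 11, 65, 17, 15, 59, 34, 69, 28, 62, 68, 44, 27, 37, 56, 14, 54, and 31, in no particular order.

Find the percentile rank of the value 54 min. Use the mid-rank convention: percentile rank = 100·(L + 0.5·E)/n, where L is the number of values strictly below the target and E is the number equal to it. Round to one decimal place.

69.0

Sorted: 11, 14, 15, 17, 27, 28, 29, 31, 34, 35, 37, 44, 46, 50, 54, 56, 59, 62, 65, 68, 69.
Count below 54: L = 14; count equal: E = 1; n = 21.
Percentile rank = 100·(14 + 0.5·1)/21 = 100·14.5/21 = 69.05.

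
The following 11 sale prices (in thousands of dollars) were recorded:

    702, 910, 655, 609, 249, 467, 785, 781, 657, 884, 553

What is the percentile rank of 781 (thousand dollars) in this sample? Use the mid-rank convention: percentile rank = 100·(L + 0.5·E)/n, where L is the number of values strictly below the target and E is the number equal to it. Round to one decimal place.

68.2

Sorted: 249, 467, 553, 609, 655, 657, 702, 781, 785, 884, 910.
Count below 781: L = 7; count equal: E = 1; n = 11.
Percentile rank = 100·(7 + 0.5·1)/11 = 100·7.5/11 = 68.18.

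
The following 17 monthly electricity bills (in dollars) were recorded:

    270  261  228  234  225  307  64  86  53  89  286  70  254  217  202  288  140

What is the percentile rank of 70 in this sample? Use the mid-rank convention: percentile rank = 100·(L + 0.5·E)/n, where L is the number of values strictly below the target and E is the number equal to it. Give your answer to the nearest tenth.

14.7

Sorted: 53, 64, 70, 86, 89, 140, 202, 217, 225, 228, 234, 254, 261, 270, 286, 288, 307.
Count below 70: L = 2; count equal: E = 1; n = 17.
Percentile rank = 100·(2 + 0.5·1)/17 = 100·2.5/17 = 14.71.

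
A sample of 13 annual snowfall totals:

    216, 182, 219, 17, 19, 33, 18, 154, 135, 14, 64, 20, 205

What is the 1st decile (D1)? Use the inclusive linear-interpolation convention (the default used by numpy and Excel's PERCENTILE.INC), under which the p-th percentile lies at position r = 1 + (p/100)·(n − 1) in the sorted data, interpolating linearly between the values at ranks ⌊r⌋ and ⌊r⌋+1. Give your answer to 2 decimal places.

Sorted: 14, 17, 18, 19, 20, 33, 64, 135, 154, 182, 205, 216, 219.
n = 13.
r = 1 + (10/100)·(13 − 1) = 1 + 1.2 = 2.2.
Rank 2 is 17 and rank 3 is 18.
Interpolate: 17 + 0.2·(18 − 17) = 17 + 0.2·1 = 17.2.

17.20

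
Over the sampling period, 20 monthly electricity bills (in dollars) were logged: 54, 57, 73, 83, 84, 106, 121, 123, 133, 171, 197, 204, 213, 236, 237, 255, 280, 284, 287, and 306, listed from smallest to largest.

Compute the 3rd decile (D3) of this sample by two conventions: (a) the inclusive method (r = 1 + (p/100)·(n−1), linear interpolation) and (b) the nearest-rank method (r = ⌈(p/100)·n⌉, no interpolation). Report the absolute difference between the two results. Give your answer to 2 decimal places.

n = 20.
(a) r = 6.7; between ranks 6 (106) and 7 (121): 116.5.
(b) the nearest-rank method: rank 6 → 106.
|116.5 − 106| = 10.5.

10.50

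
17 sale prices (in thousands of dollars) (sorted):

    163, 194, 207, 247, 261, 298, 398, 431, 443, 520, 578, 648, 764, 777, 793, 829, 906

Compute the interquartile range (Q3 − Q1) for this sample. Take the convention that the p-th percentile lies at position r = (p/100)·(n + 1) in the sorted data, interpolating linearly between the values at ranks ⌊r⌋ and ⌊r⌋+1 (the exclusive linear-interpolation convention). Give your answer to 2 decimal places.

516.50

n = 17.
P25: r = 4.5; ranks 4–5 are 247, 261; interpolating gives 254.
P75: r = 13.5; ranks 13–14 are 764, 777; interpolating gives 770.5.
Difference: 770.5 − 254 = 516.5.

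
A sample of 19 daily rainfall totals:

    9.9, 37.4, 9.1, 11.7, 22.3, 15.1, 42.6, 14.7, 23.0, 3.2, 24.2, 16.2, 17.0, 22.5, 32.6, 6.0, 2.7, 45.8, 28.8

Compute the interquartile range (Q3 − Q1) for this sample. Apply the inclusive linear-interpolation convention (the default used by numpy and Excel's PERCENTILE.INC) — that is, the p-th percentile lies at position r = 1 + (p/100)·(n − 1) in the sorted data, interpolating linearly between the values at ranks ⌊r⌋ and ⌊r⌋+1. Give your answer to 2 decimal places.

Sorted: 2.7, 3.2, 6.0, 9.1, 9.9, 11.7, 14.7, 15.1, 16.2, 17.0, 22.3, 22.5, 23.0, 24.2, 28.8, 32.6, 37.4, 42.6, 45.8.
n = 19.
P25: r = 5.5; ranks 5–6 are 9.9, 11.7; interpolating gives 10.8.
P75: r = 14.5; ranks 14–15 are 24.2, 28.8; interpolating gives 26.5.
Difference: 26.5 − 10.8 = 15.7.

15.70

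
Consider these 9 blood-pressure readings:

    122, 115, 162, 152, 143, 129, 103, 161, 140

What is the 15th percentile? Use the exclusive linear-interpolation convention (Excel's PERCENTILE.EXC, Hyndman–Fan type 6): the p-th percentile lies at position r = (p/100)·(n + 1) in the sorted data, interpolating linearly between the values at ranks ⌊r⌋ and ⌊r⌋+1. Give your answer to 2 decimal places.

109.00

Sorted: 103, 115, 122, 129, 140, 143, 152, 161, 162.
n = 9.
r = (15/100)·(9 + 1) = 1.5.
Rank 1 is 103 and rank 2 is 115.
Interpolate: 103 + 0.5·(115 − 103) = 103 + 0.5·12 = 109.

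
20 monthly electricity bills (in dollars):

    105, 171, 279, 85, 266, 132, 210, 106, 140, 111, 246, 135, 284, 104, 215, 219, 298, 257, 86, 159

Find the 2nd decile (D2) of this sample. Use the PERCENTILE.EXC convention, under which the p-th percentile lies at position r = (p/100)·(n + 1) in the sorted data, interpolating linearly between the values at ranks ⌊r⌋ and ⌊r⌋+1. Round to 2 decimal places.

105.20

Sorted: 85, 86, 104, 105, 106, 111, 132, 135, 140, 159, 171, 210, 215, 219, 246, 257, 266, 279, 284, 298.
n = 20.
r = (20/100)·(20 + 1) = 4.2.
Rank 4 is 105 and rank 5 is 106.
Interpolate: 105 + 0.2·(106 − 105) = 105 + 0.2·1 = 105.2.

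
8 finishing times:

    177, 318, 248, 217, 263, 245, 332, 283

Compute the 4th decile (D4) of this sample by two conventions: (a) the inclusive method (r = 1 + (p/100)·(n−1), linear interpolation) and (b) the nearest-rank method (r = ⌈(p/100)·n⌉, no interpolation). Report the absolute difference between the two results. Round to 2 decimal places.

0.60

Sorted: 177, 217, 245, 248, 263, 283, 318, 332.
n = 8.
(a) r = 3.8; between ranks 3 (245) and 4 (248): 247.4.
(b) the nearest-rank method: rank 4 → 248.
|247.4 − 248| = 0.6.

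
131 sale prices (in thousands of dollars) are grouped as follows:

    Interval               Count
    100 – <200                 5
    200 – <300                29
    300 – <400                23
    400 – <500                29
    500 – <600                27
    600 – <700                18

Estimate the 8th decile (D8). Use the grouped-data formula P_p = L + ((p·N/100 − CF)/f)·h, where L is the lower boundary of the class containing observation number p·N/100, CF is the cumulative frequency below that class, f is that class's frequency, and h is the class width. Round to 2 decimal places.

569.63

N = 131; target position k = 80/100 · 131 = 104.8.
Cumulative frequencies: 5, 34, 57, 86, 113, 131.
Observation 104.8 falls in the class 500 – <600.
L = 500, CF = 86, f = 27, h = 100.
P80 = 500 + ((104.8 − 86)/27)·100 = 500 + 69.6296 = 569.63.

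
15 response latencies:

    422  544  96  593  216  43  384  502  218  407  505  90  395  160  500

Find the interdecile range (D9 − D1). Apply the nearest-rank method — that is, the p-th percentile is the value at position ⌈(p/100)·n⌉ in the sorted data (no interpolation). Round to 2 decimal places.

454.00

Sorted: 43, 90, 96, 160, 216, 218, 384, 395, 407, 422, 500, 502, 505, 544, 593.
n = 15.
P10: rank ⌈10/100·15⌉ = 2 → 90.
P90: rank ⌈90/100·15⌉ = 14 → 544.
Difference: 544 − 90 = 454.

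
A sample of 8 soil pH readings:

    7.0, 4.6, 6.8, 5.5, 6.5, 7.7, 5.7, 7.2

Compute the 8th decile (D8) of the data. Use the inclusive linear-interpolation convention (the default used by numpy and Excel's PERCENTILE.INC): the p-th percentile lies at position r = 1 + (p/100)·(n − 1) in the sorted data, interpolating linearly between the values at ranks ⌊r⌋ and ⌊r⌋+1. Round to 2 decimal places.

Sorted: 4.6, 5.5, 5.7, 6.5, 6.8, 7.0, 7.2, 7.7.
n = 8.
r = 1 + (80/100)·(8 − 1) = 1 + 5.6 = 6.6.
Rank 6 is 7.0 and rank 7 is 7.2.
Interpolate: 7.0 + 0.6·(7.2 − 7.0) = 7.0 + 0.6·0.2 = 7.12.

7.12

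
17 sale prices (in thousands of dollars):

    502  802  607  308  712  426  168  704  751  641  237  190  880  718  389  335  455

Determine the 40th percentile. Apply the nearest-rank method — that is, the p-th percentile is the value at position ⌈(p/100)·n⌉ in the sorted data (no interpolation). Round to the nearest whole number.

426

Sorted: 168, 190, 237, 308, 335, 389, 426, 455, 502, 607, 641, 704, 712, 718, 751, 802, 880.
n = 17.
Position = ⌈40/100 · 17⌉ = ⌈6.8⌉ = 7.
The value at rank 7 is 426.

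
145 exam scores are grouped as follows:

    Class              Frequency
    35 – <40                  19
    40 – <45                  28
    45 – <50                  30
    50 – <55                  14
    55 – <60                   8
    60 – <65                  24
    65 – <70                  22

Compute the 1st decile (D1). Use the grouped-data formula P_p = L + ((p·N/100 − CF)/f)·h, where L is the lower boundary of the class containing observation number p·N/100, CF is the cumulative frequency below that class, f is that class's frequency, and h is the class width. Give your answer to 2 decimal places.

38.82

N = 145; target position k = 10/100 · 145 = 14.5.
Cumulative frequencies: 19, 47, 77, 91, 99, 123, 145.
Observation 14.5 falls in the class 35 – <40.
L = 35, CF = 0, f = 19, h = 5.
P10 = 35 + ((14.5 − 0)/19)·5 = 35 + 3.81579 = 38.8158.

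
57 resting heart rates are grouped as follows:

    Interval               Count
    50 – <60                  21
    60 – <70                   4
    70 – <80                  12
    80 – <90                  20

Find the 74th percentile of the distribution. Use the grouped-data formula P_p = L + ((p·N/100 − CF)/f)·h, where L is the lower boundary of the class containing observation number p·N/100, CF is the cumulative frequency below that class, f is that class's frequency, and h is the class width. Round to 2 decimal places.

82.59

N = 57; target position k = 74/100 · 57 = 42.18.
Cumulative frequencies: 21, 25, 37, 57.
Observation 42.18 falls in the class 80 – <90.
L = 80, CF = 37, f = 20, h = 10.
P74 = 80 + ((42.18 − 37)/20)·10 = 80 + 2.59 = 82.59.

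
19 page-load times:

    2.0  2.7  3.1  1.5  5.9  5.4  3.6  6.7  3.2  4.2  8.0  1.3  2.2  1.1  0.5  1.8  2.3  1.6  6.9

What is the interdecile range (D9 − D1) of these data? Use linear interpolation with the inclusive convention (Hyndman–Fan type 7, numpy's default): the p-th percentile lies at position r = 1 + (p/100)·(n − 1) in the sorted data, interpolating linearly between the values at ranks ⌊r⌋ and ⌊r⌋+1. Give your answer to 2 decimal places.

5.48

Sorted: 0.5, 1.1, 1.3, 1.5, 1.6, 1.8, 2.0, 2.2, 2.3, 2.7, 3.1, 3.2, 3.6, 4.2, 5.4, 5.9, 6.7, 6.9, 8.0.
n = 19.
P10: r = 2.8; ranks 2–3 are 1.1, 1.3; interpolating gives 1.26.
P90: r = 17.2; ranks 17–18 are 6.7, 6.9; interpolating gives 6.74.
Difference: 6.74 − 1.26 = 5.48.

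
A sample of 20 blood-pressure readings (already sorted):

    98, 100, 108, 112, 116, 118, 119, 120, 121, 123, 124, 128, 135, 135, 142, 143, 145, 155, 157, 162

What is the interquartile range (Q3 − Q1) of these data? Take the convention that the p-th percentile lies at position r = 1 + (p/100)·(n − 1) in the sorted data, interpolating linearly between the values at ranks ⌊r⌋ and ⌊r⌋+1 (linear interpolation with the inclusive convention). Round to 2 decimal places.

n = 20.
P25: r = 5.75; ranks 5–6 are 116, 118; interpolating gives 117.5.
P75: r = 15.25; ranks 15–16 are 142, 143; interpolating gives 142.25.
Difference: 142.25 − 117.5 = 24.75.

24.75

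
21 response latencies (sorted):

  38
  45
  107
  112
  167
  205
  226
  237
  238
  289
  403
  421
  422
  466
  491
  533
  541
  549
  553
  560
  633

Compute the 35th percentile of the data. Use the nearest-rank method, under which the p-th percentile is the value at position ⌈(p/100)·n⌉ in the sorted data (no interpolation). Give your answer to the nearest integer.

237

n = 21.
Position = ⌈35/100 · 21⌉ = ⌈7.35⌉ = 8.
The value at rank 8 is 237.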